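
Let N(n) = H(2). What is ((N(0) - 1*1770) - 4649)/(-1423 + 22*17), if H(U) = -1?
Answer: 6420/1049 ≈ 6.1201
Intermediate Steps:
N(n) = -1
((N(0) - 1*1770) - 4649)/(-1423 + 22*17) = ((-1 - 1*1770) - 4649)/(-1423 + 22*17) = ((-1 - 1770) - 4649)/(-1423 + 374) = (-1771 - 4649)/(-1049) = -6420*(-1/1049) = 6420/1049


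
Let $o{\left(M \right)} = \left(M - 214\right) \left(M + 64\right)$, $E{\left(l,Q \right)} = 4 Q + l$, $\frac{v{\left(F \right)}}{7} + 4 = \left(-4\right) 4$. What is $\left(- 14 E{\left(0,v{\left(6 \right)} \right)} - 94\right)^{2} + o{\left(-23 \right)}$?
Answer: $59990799$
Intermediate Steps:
$v{\left(F \right)} = -140$ ($v{\left(F \right)} = -28 + 7 \left(\left(-4\right) 4\right) = -28 + 7 \left(-16\right) = -28 - 112 = -140$)
$E{\left(l,Q \right)} = l + 4 Q$
$o{\left(M \right)} = \left(-214 + M\right) \left(64 + M\right)$
$\left(- 14 E{\left(0,v{\left(6 \right)} \right)} - 94\right)^{2} + o{\left(-23 \right)} = \left(- 14 \left(0 + 4 \left(-140\right)\right) - 94\right)^{2} - \left(10246 - 529\right) = \left(- 14 \left(0 - 560\right) - 94\right)^{2} + \left(-13696 + 529 + 3450\right) = \left(\left(-14\right) \left(-560\right) - 94\right)^{2} - 9717 = \left(7840 - 94\right)^{2} - 9717 = 7746^{2} - 9717 = 60000516 - 9717 = 59990799$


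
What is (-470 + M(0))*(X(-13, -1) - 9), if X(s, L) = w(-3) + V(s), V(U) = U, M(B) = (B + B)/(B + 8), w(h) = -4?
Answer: 12220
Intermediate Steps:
M(B) = 2*B/(8 + B) (M(B) = (2*B)/(8 + B) = 2*B/(8 + B))
X(s, L) = -4 + s
(-470 + M(0))*(X(-13, -1) - 9) = (-470 + 2*0/(8 + 0))*((-4 - 13) - 9) = (-470 + 2*0/8)*(-17 - 9) = (-470 + 2*0*(1/8))*(-26) = (-470 + 0)*(-26) = -470*(-26) = 12220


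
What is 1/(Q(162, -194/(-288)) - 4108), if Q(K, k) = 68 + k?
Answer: -144/581663 ≈ -0.00024757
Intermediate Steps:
1/(Q(162, -194/(-288)) - 4108) = 1/((68 - 194/(-288)) - 4108) = 1/((68 - 194*(-1/288)) - 4108) = 1/((68 + 97/144) - 4108) = 1/(9889/144 - 4108) = 1/(-581663/144) = -144/581663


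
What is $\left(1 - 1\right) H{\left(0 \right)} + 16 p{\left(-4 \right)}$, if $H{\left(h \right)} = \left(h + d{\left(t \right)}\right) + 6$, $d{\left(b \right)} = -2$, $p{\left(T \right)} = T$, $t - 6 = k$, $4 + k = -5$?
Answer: $-64$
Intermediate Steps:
$k = -9$ ($k = -4 - 5 = -9$)
$t = -3$ ($t = 6 - 9 = -3$)
$H{\left(h \right)} = 4 + h$ ($H{\left(h \right)} = \left(h - 2\right) + 6 = \left(-2 + h\right) + 6 = 4 + h$)
$\left(1 - 1\right) H{\left(0 \right)} + 16 p{\left(-4 \right)} = \left(1 - 1\right) \left(4 + 0\right) + 16 \left(-4\right) = 0 \cdot 4 - 64 = 0 - 64 = -64$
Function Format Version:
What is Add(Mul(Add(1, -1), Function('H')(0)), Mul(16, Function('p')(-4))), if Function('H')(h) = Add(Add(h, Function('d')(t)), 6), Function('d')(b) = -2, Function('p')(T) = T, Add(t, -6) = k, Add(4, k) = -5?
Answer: -64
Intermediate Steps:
k = -9 (k = Add(-4, -5) = -9)
t = -3 (t = Add(6, -9) = -3)
Function('H')(h) = Add(4, h) (Function('H')(h) = Add(Add(h, -2), 6) = Add(Add(-2, h), 6) = Add(4, h))
Add(Mul(Add(1, -1), Function('H')(0)), Mul(16, Function('p')(-4))) = Add(Mul(Add(1, -1), Add(4, 0)), Mul(16, -4)) = Add(Mul(0, 4), -64) = Add(0, -64) = -64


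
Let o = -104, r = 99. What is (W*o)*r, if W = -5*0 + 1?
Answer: -10296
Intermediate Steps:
W = 1 (W = 0 + 1 = 1)
(W*o)*r = (1*(-104))*99 = -104*99 = -10296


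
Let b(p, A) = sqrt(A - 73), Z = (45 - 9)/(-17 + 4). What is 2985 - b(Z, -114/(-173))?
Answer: 2985 - I*sqrt(2165095)/173 ≈ 2985.0 - 8.5054*I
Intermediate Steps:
Z = -36/13 (Z = 36/(-13) = 36*(-1/13) = -36/13 ≈ -2.7692)
b(p, A) = sqrt(-73 + A)
2985 - b(Z, -114/(-173)) = 2985 - sqrt(-73 - 114/(-173)) = 2985 - sqrt(-73 - 114*(-1/173)) = 2985 - sqrt(-73 + 114/173) = 2985 - sqrt(-12515/173) = 2985 - I*sqrt(2165095)/173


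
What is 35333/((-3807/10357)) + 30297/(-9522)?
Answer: -387181441729/4027806 ≈ -96127.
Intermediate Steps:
35333/((-3807/10357)) + 30297/(-9522) = 35333/((-3807*1/10357)) + 30297*(-1/9522) = 35333/(-3807/10357) - 10099/3174 = 35333*(-10357/3807) - 10099/3174 = -365943881/3807 - 10099/3174 = -387181441729/4027806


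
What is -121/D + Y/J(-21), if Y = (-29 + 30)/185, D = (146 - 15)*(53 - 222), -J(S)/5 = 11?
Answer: 1209036/225264325 ≈ 0.0053672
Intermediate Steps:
J(S) = -55 (J(S) = -5*11 = -55)
D = -22139 (D = 131*(-169) = -22139)
Y = 1/185 (Y = 1*(1/185) = 1/185 ≈ 0.0054054)
-121/D + Y/J(-21) = -121/(-22139) + (1/185)/(-55) = -121*(-1/22139) + (1/185)*(-1/55) = 121/22139 - 1/10175 = 1209036/225264325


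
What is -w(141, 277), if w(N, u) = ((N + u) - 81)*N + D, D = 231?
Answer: -47748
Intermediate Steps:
w(N, u) = 231 + N*(-81 + N + u) (w(N, u) = ((N + u) - 81)*N + 231 = (-81 + N + u)*N + 231 = N*(-81 + N + u) + 231 = 231 + N*(-81 + N + u))
-w(141, 277) = -(231 + 141² - 81*141 + 141*277) = -(231 + 19881 - 11421 + 39057) = -1*47748 = -47748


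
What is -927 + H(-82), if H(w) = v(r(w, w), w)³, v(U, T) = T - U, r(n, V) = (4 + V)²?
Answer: -234428583223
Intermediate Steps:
H(w) = (w - (4 + w)²)³
-927 + H(-82) = -927 + (-82 - (4 - 82)²)³ = -927 + (-82 - 1*(-78)²)³ = -927 + (-82 - 1*6084)³ = -927 + (-82 - 6084)³ = -927 + (-6166)³ = -927 - 234428582296 = -234428583223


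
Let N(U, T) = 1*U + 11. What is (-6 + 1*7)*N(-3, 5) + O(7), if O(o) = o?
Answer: 15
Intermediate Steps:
N(U, T) = 11 + U (N(U, T) = U + 11 = 11 + U)
(-6 + 1*7)*N(-3, 5) + O(7) = (-6 + 1*7)*(11 - 3) + 7 = (-6 + 7)*8 + 7 = 1*8 + 7 = 8 + 7 = 15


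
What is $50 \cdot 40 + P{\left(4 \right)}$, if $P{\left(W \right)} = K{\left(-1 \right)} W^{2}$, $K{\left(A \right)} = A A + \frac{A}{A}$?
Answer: $2032$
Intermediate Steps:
$K{\left(A \right)} = 1 + A^{2}$ ($K{\left(A \right)} = A^{2} + 1 = 1 + A^{2}$)
$P{\left(W \right)} = 2 W^{2}$ ($P{\left(W \right)} = \left(1 + \left(-1\right)^{2}\right) W^{2} = \left(1 + 1\right) W^{2} = 2 W^{2}$)
$50 \cdot 40 + P{\left(4 \right)} = 50 \cdot 40 + 2 \cdot 4^{2} = 2000 + 2 \cdot 16 = 2000 + 32 = 2032$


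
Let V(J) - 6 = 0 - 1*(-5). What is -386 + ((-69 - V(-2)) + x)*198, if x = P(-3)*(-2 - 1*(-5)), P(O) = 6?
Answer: -12662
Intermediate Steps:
V(J) = 11 (V(J) = 6 + (0 - 1*(-5)) = 6 + (0 + 5) = 6 + 5 = 11)
x = 18 (x = 6*(-2 - 1*(-5)) = 6*(-2 + 5) = 6*3 = 18)
-386 + ((-69 - V(-2)) + x)*198 = -386 + ((-69 - 1*11) + 18)*198 = -386 + ((-69 - 11) + 18)*198 = -386 + (-80 + 18)*198 = -386 - 62*198 = -386 - 12276 = -12662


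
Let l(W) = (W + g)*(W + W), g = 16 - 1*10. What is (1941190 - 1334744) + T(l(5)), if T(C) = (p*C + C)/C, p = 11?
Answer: 606458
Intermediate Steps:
g = 6 (g = 16 - 10 = 6)
l(W) = 2*W*(6 + W) (l(W) = (W + 6)*(W + W) = (6 + W)*(2*W) = 2*W*(6 + W))
T(C) = 12 (T(C) = (11*C + C)/C = (12*C)/C = 12)
(1941190 - 1334744) + T(l(5)) = (1941190 - 1334744) + 12 = 606446 + 12 = 606458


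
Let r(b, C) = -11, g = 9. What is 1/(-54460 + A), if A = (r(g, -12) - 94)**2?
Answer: -1/43435 ≈ -2.3023e-5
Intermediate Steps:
A = 11025 (A = (-11 - 94)**2 = (-105)**2 = 11025)
1/(-54460 + A) = 1/(-54460 + 11025) = 1/(-43435) = -1/43435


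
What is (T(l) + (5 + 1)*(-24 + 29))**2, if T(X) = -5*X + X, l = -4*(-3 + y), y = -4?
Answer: 6724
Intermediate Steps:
l = 28 (l = -4*(-3 - 4) = -4*(-7) = 28)
T(X) = -4*X
(T(l) + (5 + 1)*(-24 + 29))**2 = (-4*28 + (5 + 1)*(-24 + 29))**2 = (-112 + 6*5)**2 = (-112 + 30)**2 = (-82)**2 = 6724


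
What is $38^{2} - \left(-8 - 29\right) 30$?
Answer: $2554$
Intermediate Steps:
$38^{2} - \left(-8 - 29\right) 30 = 1444 - \left(-37\right) 30 = 1444 - -1110 = 1444 + 1110 = 2554$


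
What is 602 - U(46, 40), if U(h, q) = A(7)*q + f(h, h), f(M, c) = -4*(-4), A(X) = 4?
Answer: 426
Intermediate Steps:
f(M, c) = 16
U(h, q) = 16 + 4*q (U(h, q) = 4*q + 16 = 16 + 4*q)
602 - U(46, 40) = 602 - (16 + 4*40) = 602 - (16 + 160) = 602 - 1*176 = 602 - 176 = 426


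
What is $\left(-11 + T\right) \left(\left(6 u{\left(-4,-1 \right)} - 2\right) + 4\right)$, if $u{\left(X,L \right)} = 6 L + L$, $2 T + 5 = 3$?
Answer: $480$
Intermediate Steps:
$T = -1$ ($T = - \frac{5}{2} + \frac{1}{2} \cdot 3 = - \frac{5}{2} + \frac{3}{2} = -1$)
$u{\left(X,L \right)} = 7 L$
$\left(-11 + T\right) \left(\left(6 u{\left(-4,-1 \right)} - 2\right) + 4\right) = \left(-11 - 1\right) \left(\left(6 \cdot 7 \left(-1\right) - 2\right) + 4\right) = - 12 \left(\left(6 \left(-7\right) - 2\right) + 4\right) = - 12 \left(\left(-42 - 2\right) + 4\right) = - 12 \left(-44 + 4\right) = \left(-12\right) \left(-40\right) = 480$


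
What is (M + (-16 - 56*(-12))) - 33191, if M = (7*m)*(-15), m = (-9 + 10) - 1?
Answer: -32535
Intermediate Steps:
m = 0 (m = 1 - 1 = 0)
M = 0 (M = (7*0)*(-15) = 0*(-15) = 0)
(M + (-16 - 56*(-12))) - 33191 = (0 + (-16 - 56*(-12))) - 33191 = (0 + (-16 + 672)) - 33191 = (0 + 656) - 33191 = 656 - 33191 = -32535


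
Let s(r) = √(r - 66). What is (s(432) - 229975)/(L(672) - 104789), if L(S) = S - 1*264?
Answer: 229975/104381 - √366/104381 ≈ 2.2030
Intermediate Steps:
L(S) = -264 + S (L(S) = S - 264 = -264 + S)
s(r) = √(-66 + r)
(s(432) - 229975)/(L(672) - 104789) = (√(-66 + 432) - 229975)/((-264 + 672) - 104789) = (√366 - 229975)/(408 - 104789) = (-229975 + √366)/(-104381) = (-229975 + √366)*(-1/104381) = 229975/104381 - √366/104381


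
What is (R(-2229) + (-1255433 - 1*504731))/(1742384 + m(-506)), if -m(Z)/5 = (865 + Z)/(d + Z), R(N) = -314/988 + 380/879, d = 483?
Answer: -17579105236981/17402313435702 ≈ -1.0102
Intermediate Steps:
R(N) = 49717/434226 (R(N) = -314*1/988 + 380*(1/879) = -157/494 + 380/879 = 49717/434226)
m(Z) = -5*(865 + Z)/(483 + Z)
(R(-2229) + (-1255433 - 1*504731))/(1742384 + m(-506)) = (49717/434226 + (-1255433 - 1*504731))/(1742384 + 5*(-865 - 1*(-506))/(483 - 506)) = (49717/434226 + (-1255433 - 504731))/(1742384 + 5*(-865 + 506)/(-23)) = (49717/434226 - 1760164)/(1742384 + 5*(-1/23)*(-359)) = -764308923347/(434226*(1742384 + 1795/23)) = -764308923347/(434226*40076627/23) = -764308923347/434226*23/40076627 = -17579105236981/17402313435702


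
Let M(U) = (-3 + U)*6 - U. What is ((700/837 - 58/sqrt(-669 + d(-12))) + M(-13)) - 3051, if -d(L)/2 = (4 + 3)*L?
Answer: -2622458/837 + 58*I*sqrt(501)/501 ≈ -3133.2 + 2.5912*I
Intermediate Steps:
d(L) = -14*L (d(L) = -2*(4 + 3)*L = -14*L)
M(U) = -18 + 5*U (M(U) = (-18 + 6*U) - U = -18 + 5*U)
((700/837 - 58/sqrt(-669 + d(-12))) + M(-13)) - 3051 = ((700/837 - 58/sqrt(-669 - 14*(-12))) + (-18 + 5*(-13))) - 3051 = ((700*(1/837) - 58/sqrt(-669 + 168)) + (-18 - 65)) - 3051 = ((700/837 - 58*(-I*sqrt(501)/501)) - 83) - 3051 = ((700/837 - (-58)*I*sqrt(501)/501) - 83) - 3051 = ((700/837 + 58*I*sqrt(501)/501) - 83) - 3051 = (-68771/837 + 58*I*sqrt(501)/501) - 3051 = -2622458/837 + 58*I*sqrt(501)/501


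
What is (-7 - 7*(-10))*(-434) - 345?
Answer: -27687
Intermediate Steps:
(-7 - 7*(-10))*(-434) - 345 = (-7 + 70)*(-434) - 345 = 63*(-434) - 345 = -27342 - 345 = -27687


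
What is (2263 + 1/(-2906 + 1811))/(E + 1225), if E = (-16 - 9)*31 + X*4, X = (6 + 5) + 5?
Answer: 1238992/281415 ≈ 4.4027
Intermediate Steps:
X = 16 (X = 11 + 5 = 16)
E = -711 (E = (-16 - 9)*31 + 16*4 = -25*31 + 64 = -775 + 64 = -711)
(2263 + 1/(-2906 + 1811))/(E + 1225) = (2263 + 1/(-2906 + 1811))/(-711 + 1225) = (2263 + 1/(-1095))/514 = (2263 - 1/1095)*(1/514) = (2477984/1095)*(1/514) = 1238992/281415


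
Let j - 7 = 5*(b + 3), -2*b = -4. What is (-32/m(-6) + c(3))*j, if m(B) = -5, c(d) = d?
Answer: 1504/5 ≈ 300.80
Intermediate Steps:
b = 2 (b = -½*(-4) = 2)
j = 32 (j = 7 + 5*(2 + 3) = 7 + 5*5 = 7 + 25 = 32)
(-32/m(-6) + c(3))*j = (-32/(-5) + 3)*32 = (-32*(-⅕) + 3)*32 = (32/5 + 3)*32 = (47/5)*32 = 1504/5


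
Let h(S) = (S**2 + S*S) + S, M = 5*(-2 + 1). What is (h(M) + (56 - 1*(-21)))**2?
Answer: 14884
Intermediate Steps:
M = -5 (M = 5*(-1) = -5)
h(S) = S + 2*S**2 (h(S) = (S**2 + S**2) + S = 2*S**2 + S = S + 2*S**2)
(h(M) + (56 - 1*(-21)))**2 = (-5*(1 + 2*(-5)) + (56 - 1*(-21)))**2 = (-5*(1 - 10) + (56 + 21))**2 = (-5*(-9) + 77)**2 = (45 + 77)**2 = 122**2 = 14884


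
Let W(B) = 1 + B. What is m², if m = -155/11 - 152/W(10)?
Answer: 94249/121 ≈ 778.92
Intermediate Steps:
m = -307/11 (m = -155/11 - 152/(1 + 10) = -155*1/11 - 152/11 = -155/11 - 152*1/11 = -155/11 - 152/11 = -307/11 ≈ -27.909)
m² = (-307/11)² = 94249/121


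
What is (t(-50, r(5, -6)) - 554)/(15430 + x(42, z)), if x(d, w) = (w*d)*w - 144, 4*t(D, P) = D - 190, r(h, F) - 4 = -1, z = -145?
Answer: -307/449168 ≈ -0.00068349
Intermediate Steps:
r(h, F) = 3 (r(h, F) = 4 - 1 = 3)
t(D, P) = -95/2 + D/4 (t(D, P) = (D - 190)/4 = (-190 + D)/4 = -95/2 + D/4)
x(d, w) = -144 + d*w² (x(d, w) = (d*w)*w - 144 = d*w² - 144 = -144 + d*w²)
(t(-50, r(5, -6)) - 554)/(15430 + x(42, z)) = ((-95/2 + (¼)*(-50)) - 554)/(15430 + (-144 + 42*(-145)²)) = ((-95/2 - 25/2) - 554)/(15430 + (-144 + 42*21025)) = (-60 - 554)/(15430 + (-144 + 883050)) = -614/(15430 + 882906) = -614/898336 = -614*1/898336 = -307/449168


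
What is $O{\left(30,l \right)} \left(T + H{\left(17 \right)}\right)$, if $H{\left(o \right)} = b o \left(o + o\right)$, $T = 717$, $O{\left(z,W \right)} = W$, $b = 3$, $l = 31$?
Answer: $75981$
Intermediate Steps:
$H{\left(o \right)} = 6 o^{2}$ ($H{\left(o \right)} = 3 o \left(o + o\right) = 3 o 2 o = 6 o^{2}$)
$O{\left(30,l \right)} \left(T + H{\left(17 \right)}\right) = 31 \left(717 + 6 \cdot 17^{2}\right) = 31 \left(717 + 6 \cdot 289\right) = 31 \left(717 + 1734\right) = 31 \cdot 2451 = 75981$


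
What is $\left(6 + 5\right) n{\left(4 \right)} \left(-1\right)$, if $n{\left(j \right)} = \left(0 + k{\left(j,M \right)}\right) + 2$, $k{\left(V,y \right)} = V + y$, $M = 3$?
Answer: $-99$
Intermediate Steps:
$n{\left(j \right)} = 5 + j$ ($n{\left(j \right)} = \left(0 + \left(j + 3\right)\right) + 2 = \left(0 + \left(3 + j\right)\right) + 2 = \left(3 + j\right) + 2 = 5 + j$)
$\left(6 + 5\right) n{\left(4 \right)} \left(-1\right) = \left(6 + 5\right) \left(5 + 4\right) \left(-1\right) = 11 \cdot 9 \left(-1\right) = 99 \left(-1\right) = -99$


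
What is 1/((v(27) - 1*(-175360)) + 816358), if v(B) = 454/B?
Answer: 27/26776840 ≈ 1.0083e-6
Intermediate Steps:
1/((v(27) - 1*(-175360)) + 816358) = 1/((454/27 - 1*(-175360)) + 816358) = 1/((454*(1/27) + 175360) + 816358) = 1/((454/27 + 175360) + 816358) = 1/(4735174/27 + 816358) = 1/(26776840/27) = 27/26776840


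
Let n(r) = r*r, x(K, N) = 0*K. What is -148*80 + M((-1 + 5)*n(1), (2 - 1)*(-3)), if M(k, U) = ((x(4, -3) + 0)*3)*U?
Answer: -11840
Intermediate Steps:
x(K, N) = 0
n(r) = r**2
M(k, U) = 0 (M(k, U) = ((0 + 0)*3)*U = (0*3)*U = 0*U = 0)
-148*80 + M((-1 + 5)*n(1), (2 - 1)*(-3)) = -148*80 + 0 = -11840 + 0 = -11840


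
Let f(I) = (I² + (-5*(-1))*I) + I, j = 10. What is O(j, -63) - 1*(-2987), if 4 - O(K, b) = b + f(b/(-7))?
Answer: 2919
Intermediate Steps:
f(I) = I² + 6*I (f(I) = (I² + 5*I) + I = I² + 6*I)
O(K, b) = 4 - b + b*(6 - b/7)/7 (O(K, b) = 4 - (b + (b/(-7))*(6 + b/(-7))) = 4 - (b + (b*(-⅐))*(6 + b*(-⅐))) = 4 - (b + (-b/7)*(6 - b/7)) = 4 - (b - b*(6 - b/7)/7) = 4 + (-b + b*(6 - b/7)/7) = 4 - b + b*(6 - b/7)/7)
O(j, -63) - 1*(-2987) = (4 - ⅐*(-63) - 1/49*(-63)²) - 1*(-2987) = (4 + 9 - 1/49*3969) + 2987 = (4 + 9 - 81) + 2987 = -68 + 2987 = 2919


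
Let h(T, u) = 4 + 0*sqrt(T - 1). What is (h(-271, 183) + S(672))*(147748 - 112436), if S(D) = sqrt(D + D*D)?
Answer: 141248 + 141248*sqrt(28266) ≈ 2.3889e+7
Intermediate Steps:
h(T, u) = 4 (h(T, u) = 4 + 0*sqrt(-1 + T) = 4 + 0 = 4)
S(D) = sqrt(D + D**2)
(h(-271, 183) + S(672))*(147748 - 112436) = (4 + sqrt(672*(1 + 672)))*(147748 - 112436) = (4 + sqrt(672*673))*35312 = (4 + sqrt(452256))*35312 = (4 + 4*sqrt(28266))*35312 = 141248 + 141248*sqrt(28266)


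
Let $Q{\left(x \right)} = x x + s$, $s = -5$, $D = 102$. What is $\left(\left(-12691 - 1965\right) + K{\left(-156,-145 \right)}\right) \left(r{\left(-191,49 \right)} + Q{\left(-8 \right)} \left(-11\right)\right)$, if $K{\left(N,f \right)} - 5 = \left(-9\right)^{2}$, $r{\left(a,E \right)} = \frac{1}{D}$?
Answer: $\frac{482245145}{51} \approx 9.4558 \cdot 10^{6}$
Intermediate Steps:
$r{\left(a,E \right)} = \frac{1}{102}$
$Q{\left(x \right)} = -5 + x^{2}$ ($Q{\left(x \right)} = x x - 5 = x^{2} - 5 = -5 + x^{2}$)
$K{\left(N,f \right)} = 86$ ($K{\left(N,f \right)} = 5 + \left(-9\right)^{2} = 5 + 81 = 86$)
$\left(\left(-12691 - 1965\right) + K{\left(-156,-145 \right)}\right) \left(r{\left(-191,49 \right)} + Q{\left(-8 \right)} \left(-11\right)\right) = \left(\left(-12691 - 1965\right) + 86\right) \left(\frac{1}{102} + \left(-5 + \left(-8\right)^{2}\right) \left(-11\right)\right) = \left(\left(-12691 - 1965\right) + 86\right) \left(\frac{1}{102} + \left(-5 + 64\right) \left(-11\right)\right) = \left(-14656 + 86\right) \left(\frac{1}{102} + 59 \left(-11\right)\right) = - 14570 \left(\frac{1}{102} - 649\right) = \left(-14570\right) \left(- \frac{66197}{102}\right) = \frac{482245145}{51}$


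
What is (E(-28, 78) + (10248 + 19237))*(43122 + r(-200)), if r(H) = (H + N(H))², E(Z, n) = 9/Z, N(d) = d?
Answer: 83845816331/14 ≈ 5.9890e+9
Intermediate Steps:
r(H) = 4*H² (r(H) = (H + H)² = (2*H)² = 4*H²)
(E(-28, 78) + (10248 + 19237))*(43122 + r(-200)) = (9/(-28) + (10248 + 19237))*(43122 + 4*(-200)²) = (9*(-1/28) + 29485)*(43122 + 4*40000) = (-9/28 + 29485)*(43122 + 160000) = (825571/28)*203122 = 83845816331/14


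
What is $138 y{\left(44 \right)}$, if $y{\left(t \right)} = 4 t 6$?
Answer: $145728$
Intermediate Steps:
$y{\left(t \right)} = 24 t$
$138 y{\left(44 \right)} = 138 \cdot 24 \cdot 44 = 138 \cdot 1056 = 145728$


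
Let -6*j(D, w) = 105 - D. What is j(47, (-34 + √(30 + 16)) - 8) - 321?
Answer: -992/3 ≈ -330.67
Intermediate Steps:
j(D, w) = -35/2 + D/6 (j(D, w) = -(105 - D)/6 = -35/2 + D/6)
j(47, (-34 + √(30 + 16)) - 8) - 321 = (-35/2 + (⅙)*47) - 321 = (-35/2 + 47/6) - 321 = -29/3 - 321 = -992/3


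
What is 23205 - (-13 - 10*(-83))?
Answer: 22388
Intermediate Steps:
23205 - (-13 - 10*(-83)) = 23205 - (-13 + 830) = 23205 - 1*817 = 23205 - 817 = 22388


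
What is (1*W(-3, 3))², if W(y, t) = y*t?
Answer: 81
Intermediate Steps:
W(y, t) = t*y
(1*W(-3, 3))² = (1*(3*(-3)))² = (1*(-9))² = (-9)² = 81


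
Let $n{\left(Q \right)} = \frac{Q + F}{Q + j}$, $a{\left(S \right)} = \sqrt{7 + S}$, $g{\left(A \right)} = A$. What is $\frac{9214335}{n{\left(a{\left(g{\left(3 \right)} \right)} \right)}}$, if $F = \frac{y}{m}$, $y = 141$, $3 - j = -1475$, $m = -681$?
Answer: $\frac{5557292391560}{19003} + \frac{25994844065255 \sqrt{10}}{19003} \approx 4.6182 \cdot 10^{9}$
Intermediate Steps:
$j = 1478$ ($j = 3 - -1475 = 3 + 1475 = 1478$)
$F = - \frac{47}{227}$ ($F = \frac{141}{-681} = 141 \left(- \frac{1}{681}\right) = - \frac{47}{227} \approx -0.20705$)
$n{\left(Q \right)} = \frac{- \frac{47}{227} + Q}{1478 + Q}$ ($n{\left(Q \right)} = \frac{Q - \frac{47}{227}}{Q + 1478} = \frac{- \frac{47}{227} + Q}{1478 + Q}$)
$\frac{9214335}{n{\left(a{\left(g{\left(3 \right)} \right)} \right)}} = \frac{9214335}{\frac{1}{1478 + \sqrt{7 + 3}} \left(- \frac{47}{227} + \sqrt{7 + 3}\right)} = \frac{9214335}{\frac{1}{1478 + \sqrt{10}} \left(- \frac{47}{227} + \sqrt{10}\right)} = 9214335 \frac{1478 + \sqrt{10}}{- \frac{47}{227} + \sqrt{10}} = \frac{9214335 \left(1478 + \sqrt{10}\right)}{- \frac{47}{227} + \sqrt{10}}$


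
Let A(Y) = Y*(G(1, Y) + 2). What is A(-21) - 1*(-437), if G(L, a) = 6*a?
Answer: 3041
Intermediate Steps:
A(Y) = Y*(2 + 6*Y) (A(Y) = Y*(6*Y + 2) = Y*(2 + 6*Y))
A(-21) - 1*(-437) = 2*(-21)*(1 + 3*(-21)) - 1*(-437) = 2*(-21)*(1 - 63) + 437 = 2*(-21)*(-62) + 437 = 2604 + 437 = 3041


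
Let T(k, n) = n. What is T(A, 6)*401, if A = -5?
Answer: 2406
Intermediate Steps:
T(A, 6)*401 = 6*401 = 2406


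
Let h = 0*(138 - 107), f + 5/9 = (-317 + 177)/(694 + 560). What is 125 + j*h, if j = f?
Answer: 125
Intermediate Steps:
f = -1255/1881 (f = -5/9 + (-317 + 177)/(694 + 560) = -5/9 - 140/1254 = -5/9 - 140*1/1254 = -5/9 - 70/627 = -1255/1881 ≈ -0.66720)
j = -1255/1881 ≈ -0.66720
h = 0 (h = 0*31 = 0)
125 + j*h = 125 - 1255/1881*0 = 125 + 0 = 125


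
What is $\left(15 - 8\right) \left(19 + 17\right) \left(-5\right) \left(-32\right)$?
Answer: $40320$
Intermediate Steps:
$\left(15 - 8\right) \left(19 + 17\right) \left(-5\right) \left(-32\right) = 7 \cdot 36 \left(-5\right) \left(-32\right) = 252 \left(-5\right) \left(-32\right) = \left(-1260\right) \left(-32\right) = 40320$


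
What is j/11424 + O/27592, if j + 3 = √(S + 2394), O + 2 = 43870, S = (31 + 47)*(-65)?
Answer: 20877719/13133792 + I*√669/5712 ≈ 1.5896 + 0.0045282*I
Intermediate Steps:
S = -5070 (S = 78*(-65) = -5070)
O = 43868 (O = -2 + 43870 = 43868)
j = -3 + 2*I*√669 (j = -3 + √(-5070 + 2394) = -3 + √(-2676) = -3 + 2*I*√669 ≈ -3.0 + 51.73*I)
j/11424 + O/27592 = (-3 + 2*I*√669)/11424 + 43868/27592 = (-3 + 2*I*√669)*(1/11424) + 43868*(1/27592) = (-1/3808 + I*√669/5712) + 10967/6898 = 20877719/13133792 + I*√669/5712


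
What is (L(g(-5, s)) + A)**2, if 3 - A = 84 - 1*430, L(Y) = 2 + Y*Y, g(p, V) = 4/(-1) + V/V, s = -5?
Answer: 129600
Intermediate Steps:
g(p, V) = -3 (g(p, V) = 4*(-1) + 1 = -4 + 1 = -3)
L(Y) = 2 + Y**2
A = 349 (A = 3 - (84 - 1*430) = 3 - (84 - 430) = 3 - 1*(-346) = 3 + 346 = 349)
(L(g(-5, s)) + A)**2 = ((2 + (-3)**2) + 349)**2 = ((2 + 9) + 349)**2 = (11 + 349)**2 = 360**2 = 129600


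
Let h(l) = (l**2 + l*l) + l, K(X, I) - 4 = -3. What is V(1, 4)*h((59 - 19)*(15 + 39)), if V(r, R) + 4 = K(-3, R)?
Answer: -28000080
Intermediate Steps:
K(X, I) = 1 (K(X, I) = 4 - 3 = 1)
V(r, R) = -3 (V(r, R) = -4 + 1 = -3)
h(l) = l + 2*l**2 (h(l) = (l**2 + l**2) + l = 2*l**2 + l = l + 2*l**2)
V(1, 4)*h((59 - 19)*(15 + 39)) = -3*(59 - 19)*(15 + 39)*(1 + 2*((59 - 19)*(15 + 39))) = -3*40*54*(1 + 2*(40*54)) = -6480*(1 + 2*2160) = -6480*(1 + 4320) = -6480*4321 = -3*9333360 = -28000080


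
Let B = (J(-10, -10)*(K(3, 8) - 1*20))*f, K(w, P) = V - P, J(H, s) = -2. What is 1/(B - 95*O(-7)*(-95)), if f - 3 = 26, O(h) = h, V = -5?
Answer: -1/61261 ≈ -1.6324e-5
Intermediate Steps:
f = 29 (f = 3 + 26 = 29)
K(w, P) = -5 - P
B = 1914 (B = -2*((-5 - 1*8) - 1*20)*29 = -2*((-5 - 8) - 20)*29 = -2*(-13 - 20)*29 = -2*(-33)*29 = 66*29 = 1914)
1/(B - 95*O(-7)*(-95)) = 1/(1914 - 95*(-7)*(-95)) = 1/(1914 + 665*(-95)) = 1/(1914 - 63175) = 1/(-61261) = -1/61261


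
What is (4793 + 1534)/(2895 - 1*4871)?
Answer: -333/104 ≈ -3.2019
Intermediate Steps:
(4793 + 1534)/(2895 - 1*4871) = 6327/(2895 - 4871) = 6327/(-1976) = 6327*(-1/1976) = -333/104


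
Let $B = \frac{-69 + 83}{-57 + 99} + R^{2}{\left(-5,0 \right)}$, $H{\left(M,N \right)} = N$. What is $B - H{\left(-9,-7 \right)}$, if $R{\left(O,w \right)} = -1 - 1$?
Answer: $\frac{34}{3} \approx 11.333$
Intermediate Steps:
$R{\left(O,w \right)} = -2$
$B = \frac{13}{3}$ ($B = \frac{-69 + 83}{-57 + 99} + \left(-2\right)^{2} = \frac{14}{42} + 4 = 14 \cdot \frac{1}{42} + 4 = \frac{1}{3} + 4 = \frac{13}{3} \approx 4.3333$)
$B - H{\left(-9,-7 \right)} = \frac{13}{3} - -7 = \frac{13}{3} + 7 = \frac{34}{3}$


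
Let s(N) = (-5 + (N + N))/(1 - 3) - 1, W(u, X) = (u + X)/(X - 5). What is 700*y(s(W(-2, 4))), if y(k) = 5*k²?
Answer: 42875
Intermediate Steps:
W(u, X) = (X + u)/(-5 + X)
s(N) = 3/2 - N (s(N) = (-5 + 2*N)/(-2) - 1 = (-5 + 2*N)*(-½) - 1 = (5/2 - N) - 1 = 3/2 - N)
700*y(s(W(-2, 4))) = 700*(5*(3/2 - (4 - 2)/(-5 + 4))²) = 700*(5*(3/2 - 2/(-1))²) = 700*(5*(3/2 - (-1)*2)²) = 700*(5*(3/2 - 1*(-2))²) = 700*(5*(3/2 + 2)²) = 700*(5*(7/2)²) = 700*(5*(49/4)) = 700*(245/4) = 42875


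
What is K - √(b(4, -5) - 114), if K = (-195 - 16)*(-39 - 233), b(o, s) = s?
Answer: 57392 - I*√119 ≈ 57392.0 - 10.909*I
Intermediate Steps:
K = 57392 (K = -211*(-272) = 57392)
K - √(b(4, -5) - 114) = 57392 - √(-5 - 114) = 57392 - √(-119) = 57392 - I*√119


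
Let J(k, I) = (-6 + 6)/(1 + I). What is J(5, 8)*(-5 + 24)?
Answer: 0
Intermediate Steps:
J(k, I) = 0 (J(k, I) = 0/(1 + I) = 0)
J(5, 8)*(-5 + 24) = 0*(-5 + 24) = 0*19 = 0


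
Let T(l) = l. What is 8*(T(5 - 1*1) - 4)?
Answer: 0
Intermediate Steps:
8*(T(5 - 1*1) - 4) = 8*((5 - 1*1) - 4) = 8*((5 - 1) - 4) = 8*(4 - 4) = 8*0 = 0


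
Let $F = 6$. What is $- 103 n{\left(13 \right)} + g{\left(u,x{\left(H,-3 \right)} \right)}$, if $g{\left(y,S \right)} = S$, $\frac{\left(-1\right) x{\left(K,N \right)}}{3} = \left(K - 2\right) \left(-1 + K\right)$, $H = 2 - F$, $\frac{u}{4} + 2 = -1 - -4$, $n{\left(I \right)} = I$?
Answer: $-1429$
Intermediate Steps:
$u = 4$ ($u = -8 + 4 \left(-1 - -4\right) = -8 + 4 \left(-1 + 4\right) = -8 + 4 \cdot 3 = -8 + 12 = 4$)
$H = -4$ ($H = 2 - 6 = -4$)
$x{\left(K,N \right)} = - 3 \left(-1 + K\right) \left(-2 + K\right)$ ($x{\left(K,N \right)} = - 3 \left(K - 2\right) \left(-1 + K\right) = - 3 \left(-2 + K\right) \left(-1 + K\right) = - 3 \left(-1 + K\right) \left(-2 + K\right)$)
$- 103 n{\left(13 \right)} + g{\left(u,x{\left(H,-3 \right)} \right)} = \left(-103\right) 13 - \left(42 + 48\right) = -1339 - 90 = -1429$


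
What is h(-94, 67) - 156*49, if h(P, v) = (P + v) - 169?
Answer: -7840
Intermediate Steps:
h(P, v) = -169 + P + v
h(-94, 67) - 156*49 = (-169 - 94 + 67) - 156*49 = -196 - 7644 = -7840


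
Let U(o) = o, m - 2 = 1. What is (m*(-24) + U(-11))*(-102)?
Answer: 8466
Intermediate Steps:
m = 3 (m = 2 + 1 = 3)
(m*(-24) + U(-11))*(-102) = (3*(-24) - 11)*(-102) = (-72 - 11)*(-102) = -83*(-102) = 8466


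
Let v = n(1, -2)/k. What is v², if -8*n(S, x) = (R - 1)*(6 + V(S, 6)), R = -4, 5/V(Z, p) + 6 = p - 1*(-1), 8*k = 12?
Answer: 3025/144 ≈ 21.007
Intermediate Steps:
k = 3/2 (k = (⅛)*12 = 3/2 ≈ 1.5000)
V(Z, p) = 5/(-5 + p) (V(Z, p) = 5/(-6 + (p - 1*(-1))) = 5/(-6 + (p + 1)) = 5/(-6 + (1 + p)) = 5/(-5 + p))
n(S, x) = 55/8 (n(S, x) = -(-4 - 1)*(6 + 5/(-5 + 6))/8 = -(-5)*(6 + 5/1)/8 = -(-5)*(6 + 5*1)/8 = -(-5)*(6 + 5)/8 = -(-5)*11/8 = -⅛*(-55) = 55/8)
v = 55/12 (v = 55/(8*(3/2)) = (55/8)*(⅔) = 55/12 ≈ 4.5833)
v² = (55/12)² = 3025/144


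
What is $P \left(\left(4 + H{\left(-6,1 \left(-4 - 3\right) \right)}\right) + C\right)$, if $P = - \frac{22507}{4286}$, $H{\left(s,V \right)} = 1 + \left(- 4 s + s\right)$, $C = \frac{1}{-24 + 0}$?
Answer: $- \frac{12401357}{102864} \approx -120.56$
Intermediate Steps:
$C = - \frac{1}{24}$ ($C = \frac{1}{-24} = - \frac{1}{24} \approx -0.041667$)
$H{\left(s,V \right)} = 1 - 3 s$
$P = - \frac{22507}{4286}$ ($P = \left(-22507\right) \frac{1}{4286} = - \frac{22507}{4286} \approx -5.2513$)
$P \left(\left(4 + H{\left(-6,1 \left(-4 - 3\right) \right)}\right) + C\right) = - \frac{22507 \left(\left(4 + \left(1 - -18\right)\right) - \frac{1}{24}\right)}{4286} = - \frac{22507 \left(\left(4 + \left(1 + 18\right)\right) - \frac{1}{24}\right)}{4286} = - \frac{22507 \left(\left(4 + 19\right) - \frac{1}{24}\right)}{4286} = - \frac{22507 \left(23 - \frac{1}{24}\right)}{4286} = \left(- \frac{22507}{4286}\right) \frac{551}{24} = - \frac{12401357}{102864}$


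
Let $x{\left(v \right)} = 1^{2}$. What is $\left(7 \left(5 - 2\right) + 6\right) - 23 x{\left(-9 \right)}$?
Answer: $4$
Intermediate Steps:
$x{\left(v \right)} = 1$
$\left(7 \left(5 - 2\right) + 6\right) - 23 x{\left(-9 \right)} = \left(7 \left(5 - 2\right) + 6\right) - 23 = \left(7 \cdot 3 + 6\right) - 23 = \left(21 + 6\right) - 23 = 27 - 23 = 4$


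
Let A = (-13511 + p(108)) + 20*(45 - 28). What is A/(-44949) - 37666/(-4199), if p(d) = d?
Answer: 1747900571/188740851 ≈ 9.2608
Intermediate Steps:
A = -13063 (A = (-13511 + 108) + 20*(45 - 28) = -13403 + 20*17 = -13403 + 340 = -13063)
A/(-44949) - 37666/(-4199) = -13063/(-44949) - 37666/(-4199) = -13063*(-1/44949) - 37666*(-1/4199) = 13063/44949 + 37666/4199 = 1747900571/188740851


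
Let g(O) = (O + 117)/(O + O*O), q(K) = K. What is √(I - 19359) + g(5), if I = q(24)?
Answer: 61/15 + I*√19335 ≈ 4.0667 + 139.05*I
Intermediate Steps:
I = 24
g(O) = (117 + O)/(O + O²)
√(I - 19359) + g(5) = √(24 - 19359) + (117 + 5)/(5*(1 + 5)) = √(-19335) + (⅕)*122/6 = I*√19335 + (⅕)*(⅙)*122 = I*√19335 + 61/15 = 61/15 + I*√19335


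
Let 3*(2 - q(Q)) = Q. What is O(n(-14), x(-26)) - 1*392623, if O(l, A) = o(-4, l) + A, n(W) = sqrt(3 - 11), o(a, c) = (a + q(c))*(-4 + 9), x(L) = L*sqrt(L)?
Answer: -392633 - 26*I*sqrt(26) - 10*I*sqrt(2)/3 ≈ -3.9263e+5 - 137.29*I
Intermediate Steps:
x(L) = L**(3/2)
q(Q) = 2 - Q/3
o(a, c) = 10 + 5*a - 5*c/3 (o(a, c) = (a + (2 - c/3))*(-4 + 9) = (2 + a - c/3)*5 = 10 + 5*a - 5*c/3)
n(W) = 2*I*sqrt(2) (n(W) = sqrt(-8) = 2*I*sqrt(2))
O(l, A) = -10 + A - 5*l/3 (O(l, A) = (10 + 5*(-4) - 5*l/3) + A = (10 - 20 - 5*l/3) + A = (-10 - 5*l/3) + A = -10 + A - 5*l/3)
O(n(-14), x(-26)) - 1*392623 = (-10 + (-26)**(3/2) - 10*I*sqrt(2)/3) - 1*392623 = (-10 - 26*I*sqrt(26) - 10*I*sqrt(2)/3) - 392623 = -392633 - 26*I*sqrt(26) - 10*I*sqrt(2)/3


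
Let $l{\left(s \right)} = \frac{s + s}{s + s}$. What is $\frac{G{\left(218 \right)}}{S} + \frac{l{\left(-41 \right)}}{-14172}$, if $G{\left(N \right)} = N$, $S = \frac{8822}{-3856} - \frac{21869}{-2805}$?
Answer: $\frac{16708088157263}{422192057244} \approx 39.575$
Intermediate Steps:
$S = \frac{29790577}{5408040}$ ($S = 8822 \left(- \frac{1}{3856}\right) - - \frac{21869}{2805} = - \frac{4411}{1928} + \frac{21869}{2805} = \frac{29790577}{5408040} \approx 5.5086$)
$l{\left(s \right)} = 1$ ($l{\left(s \right)} = \frac{2 s}{2 s} = 2 s \frac{1}{2 s} = 1$)
$\frac{G{\left(218 \right)}}{S} + \frac{l{\left(-41 \right)}}{-14172} = \frac{218}{\frac{29790577}{5408040}} + 1 \frac{1}{-14172} = 218 \cdot \frac{5408040}{29790577} + 1 \left(- \frac{1}{14172}\right) = \frac{1178952720}{29790577} - \frac{1}{14172} = \frac{16708088157263}{422192057244}$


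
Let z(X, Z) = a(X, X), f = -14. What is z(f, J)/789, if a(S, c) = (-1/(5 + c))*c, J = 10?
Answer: -14/7101 ≈ -0.0019716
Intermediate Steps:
a(S, c) = -c/(5 + c) (a(S, c) = (-1/(5 + c))*c = -c/(5 + c))
z(X, Z) = -X/(5 + X)
z(f, J)/789 = -1*(-14)/(5 - 14)/789 = -1*(-14)/(-9)*(1/789) = -1*(-14)*(-1/9)*(1/789) = -14/9*1/789 = -14/7101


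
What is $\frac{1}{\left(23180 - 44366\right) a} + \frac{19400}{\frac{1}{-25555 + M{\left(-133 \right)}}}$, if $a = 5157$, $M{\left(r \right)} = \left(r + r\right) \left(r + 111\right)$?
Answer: $- \frac{41761893991316401}{109256202} \approx -3.8224 \cdot 10^{8}$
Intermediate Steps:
$M{\left(r \right)} = 2 r \left(111 + r\right)$
$\frac{1}{\left(23180 - 44366\right) a} + \frac{19400}{\frac{1}{-25555 + M{\left(-133 \right)}}} = \frac{1}{\left(23180 - 44366\right) 5157} + \frac{19400}{\frac{1}{-25555 + 2 \left(-133\right) \left(111 - 133\right)}} = \frac{1}{-21186} \cdot \frac{1}{5157} + \frac{19400}{\frac{1}{-25555 + 2 \left(-133\right) \left(-22\right)}} = \left(- \frac{1}{21186}\right) \frac{1}{5157} + \frac{19400}{\frac{1}{-25555 + 5852}} = - \frac{1}{109256202} + \frac{19400}{\frac{1}{-19703}} = - \frac{1}{109256202} + \frac{19400}{- \frac{1}{19703}} = - \frac{1}{109256202} + 19400 \left(-19703\right) = - \frac{1}{109256202} - 382238200 = - \frac{41761893991316401}{109256202}$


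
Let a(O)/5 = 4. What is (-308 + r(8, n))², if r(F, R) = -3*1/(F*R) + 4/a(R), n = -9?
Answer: 1363898761/14400 ≈ 94715.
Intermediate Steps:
a(O) = 20 (a(O) = 5*4 = 20)
r(F, R) = ⅕ - 3/(F*R) (r(F, R) = -3*1/(F*R) + 4/20 = -3/(F*R) + 4*(1/20) = -3/(F*R) + ⅕ = ⅕ - 3/(F*R))
(-308 + r(8, n))² = (-308 + (⅕ - 3/(8*(-9))))² = (-308 + (⅕ - 3*⅛*(-⅑)))² = (-308 + (⅕ + 1/24))² = (-308 + 29/120)² = (-36931/120)² = 1363898761/14400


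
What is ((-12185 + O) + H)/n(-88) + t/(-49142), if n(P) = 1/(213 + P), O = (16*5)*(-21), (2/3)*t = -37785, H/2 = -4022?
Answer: -269162906145/98284 ≈ -2.7386e+6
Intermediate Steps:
H = -8044 (H = 2*(-4022) = -8044)
t = -113355/2 (t = (3/2)*(-37785) = -113355/2 ≈ -56678.)
O = -1680 (O = 80*(-21) = -1680)
((-12185 + O) + H)/n(-88) + t/(-49142) = ((-12185 - 1680) - 8044)/(1/(213 - 88)) - 113355/2/(-49142) = (-13865 - 8044)/(1/125) - 113355/2*(-1/49142) = -21909/1/125 + 113355/98284 = -21909*125 + 113355/98284 = -2738625 + 113355/98284 = -269162906145/98284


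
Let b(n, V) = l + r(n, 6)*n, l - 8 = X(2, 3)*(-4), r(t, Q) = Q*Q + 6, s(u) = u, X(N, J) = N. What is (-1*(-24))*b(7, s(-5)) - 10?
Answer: 7046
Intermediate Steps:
r(t, Q) = 6 + Q² (r(t, Q) = Q² + 6 = 6 + Q²)
l = 0 (l = 8 + 2*(-4) = 8 - 8 = 0)
b(n, V) = 42*n (b(n, V) = 0 + (6 + 6²)*n = 0 + (6 + 36)*n = 0 + 42*n = 42*n)
(-1*(-24))*b(7, s(-5)) - 10 = (-1*(-24))*(42*7) - 10 = 24*294 - 10 = 7056 - 10 = 7046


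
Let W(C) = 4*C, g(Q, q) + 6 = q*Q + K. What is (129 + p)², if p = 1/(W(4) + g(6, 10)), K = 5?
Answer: 93624976/5625 ≈ 16644.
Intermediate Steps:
g(Q, q) = -1 + Q*q (g(Q, q) = -6 + (q*Q + 5) = -6 + (Q*q + 5) = -6 + (5 + Q*q) = -1 + Q*q)
p = 1/75 (p = 1/(4*4 + (-1 + 6*10)) = 1/(16 + (-1 + 60)) = 1/(16 + 59) = 1/75 ≈ 0.013333)
(129 + p)² = (129 + 1/75)² = (9676/75)² = 93624976/5625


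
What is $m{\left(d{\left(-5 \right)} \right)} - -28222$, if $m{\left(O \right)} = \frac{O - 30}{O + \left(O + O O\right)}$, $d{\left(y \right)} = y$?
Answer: $\frac{84659}{3} \approx 28220.0$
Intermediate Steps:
$m{\left(O \right)} = \frac{-30 + O}{O^{2} + 2 O}$ ($m{\left(O \right)} = \frac{-30 + O}{O + \left(O + O^{2}\right)} = \frac{-30 + O}{O^{2} + 2 O}$)
$m{\left(d{\left(-5 \right)} \right)} - -28222 = \frac{-30 - 5}{\left(-5\right) \left(2 - 5\right)} - -28222 = \left(- \frac{1}{5}\right) \frac{1}{-3} \left(-35\right) + 28222 = \left(- \frac{1}{5}\right) \left(- \frac{1}{3}\right) \left(-35\right) + 28222 = - \frac{7}{3} + 28222 = \frac{84659}{3}$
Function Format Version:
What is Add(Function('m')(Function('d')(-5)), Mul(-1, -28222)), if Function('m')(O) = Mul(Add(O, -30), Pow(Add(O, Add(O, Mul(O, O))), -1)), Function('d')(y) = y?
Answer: Rational(84659, 3) ≈ 28220.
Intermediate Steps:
Function('m')(O) = Mul(Pow(Add(Pow(O, 2), Mul(2, O)), -1), Add(-30, O)) (Function('m')(O) = Mul(Add(-30, O), Pow(Add(O, Add(O, Pow(O, 2))), -1)) = Mul(Add(-30, O), Pow(Add(Pow(O, 2), Mul(2, O)), -1)) = Mul(Pow(Add(Pow(O, 2), Mul(2, O)), -1), Add(-30, O)))
Add(Function('m')(Function('d')(-5)), Mul(-1, -28222)) = Add(Mul(Pow(-5, -1), Pow(Add(2, -5), -1), Add(-30, -5)), Mul(-1, -28222)) = Add(Mul(Rational(-1, 5), Pow(-3, -1), -35), 28222) = Add(Mul(Rational(-1, 5), Rational(-1, 3), -35), 28222) = Add(Rational(-7, 3), 28222) = Rational(84659, 3)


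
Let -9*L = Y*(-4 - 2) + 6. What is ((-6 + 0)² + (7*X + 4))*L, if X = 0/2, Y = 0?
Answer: -80/3 ≈ -26.667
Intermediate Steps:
X = 0 (X = 0*(½) = 0)
L = -⅔ (L = -(0*(-4 - 2) + 6)/9 = -(0*(-6) + 6)/9 = -(0 + 6)/9 = -⅑*6 = -⅔ ≈ -0.66667)
((-6 + 0)² + (7*X + 4))*L = ((-6 + 0)² + (7*0 + 4))*(-⅔) = ((-6)² + (0 + 4))*(-⅔) = (36 + 4)*(-⅔) = 40*(-⅔) = -80/3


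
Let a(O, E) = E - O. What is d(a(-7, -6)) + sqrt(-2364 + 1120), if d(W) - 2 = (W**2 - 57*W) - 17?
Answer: -71 + 2*I*sqrt(311) ≈ -71.0 + 35.27*I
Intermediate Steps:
d(W) = -15 + W**2 - 57*W (d(W) = 2 + ((W**2 - 57*W) - 17) = 2 + (-17 + W**2 - 57*W) = -15 + W**2 - 57*W)
d(a(-7, -6)) + sqrt(-2364 + 1120) = (-15 + (-6 - 1*(-7))**2 - 57*(-6 - 1*(-7))) + sqrt(-2364 + 1120) = (-15 + (-6 + 7)**2 - 57*(-6 + 7)) + sqrt(-1244) = (-15 + 1**2 - 57*1) + 2*I*sqrt(311) = (-15 + 1 - 57) + 2*I*sqrt(311) = -71 + 2*I*sqrt(311)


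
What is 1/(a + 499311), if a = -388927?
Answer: 1/110384 ≈ 9.0593e-6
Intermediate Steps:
1/(a + 499311) = 1/(-388927 + 499311) = 1/110384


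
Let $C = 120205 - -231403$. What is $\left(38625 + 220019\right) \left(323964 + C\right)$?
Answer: $174732644368$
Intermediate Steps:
$C = 351608$ ($C = 120205 + 231403 = 351608$)
$\left(38625 + 220019\right) \left(323964 + C\right) = \left(38625 + 220019\right) \left(323964 + 351608\right) = 258644 \cdot 675572 = 174732644368$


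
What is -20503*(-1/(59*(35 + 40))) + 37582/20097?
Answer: 192783047/29643075 ≈ 6.5035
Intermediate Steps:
-20503*(-1/(59*(35 + 40))) + 37582/20097 = -20503/((-59*75)) + 37582*(1/20097) = -20503/(-4425) + 37582/20097 = -20503*(-1/4425) + 37582/20097 = 20503/4425 + 37582/20097 = 192783047/29643075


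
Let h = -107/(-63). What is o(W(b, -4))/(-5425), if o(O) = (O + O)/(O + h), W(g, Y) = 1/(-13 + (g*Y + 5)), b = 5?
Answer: 18/2273075 ≈ 7.9188e-6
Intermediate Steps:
h = 107/63 (h = -107*(-1/63) = 107/63 ≈ 1.6984)
W(g, Y) = 1/(-8 + Y*g) (W(g, Y) = 1/(-13 + (Y*g + 5)) = 1/(-13 + (5 + Y*g)) = 1/(-8 + Y*g))
o(O) = 2*O/(107/63 + O) (o(O) = (O + O)/(O + 107/63) = (2*O)/(107/63 + O) = 2*O/(107/63 + O))
o(W(b, -4))/(-5425) = (126/((-8 - 4*5)*(107 + 63/(-8 - 4*5))))/(-5425) = (126/((-8 - 20)*(107 + 63/(-8 - 20))))*(-1/5425) = (126/(-28*(107 + 63/(-28))))*(-1/5425) = (126*(-1/28)/(107 + 63*(-1/28)))*(-1/5425) = (126*(-1/28)/(107 - 9/4))*(-1/5425) = (126*(-1/28)/(419/4))*(-1/5425) = (126*(-1/28)*(4/419))*(-1/5425) = -18/419*(-1/5425) = 18/2273075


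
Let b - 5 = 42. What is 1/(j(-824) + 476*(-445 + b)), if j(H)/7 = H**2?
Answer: 1/4563384 ≈ 2.1914e-7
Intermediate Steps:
b = 47 (b = 5 + 42 = 47)
j(H) = 7*H**2
1/(j(-824) + 476*(-445 + b)) = 1/(7*(-824)**2 + 476*(-445 + 47)) = 1/(7*678976 + 476*(-398)) = 1/(4752832 - 189448) = 1/4563384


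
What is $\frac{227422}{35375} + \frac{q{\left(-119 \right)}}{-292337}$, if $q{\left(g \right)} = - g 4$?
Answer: $\frac{66467026714}{10341421375} \approx 6.4273$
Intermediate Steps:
$q{\left(g \right)} = - 4 g$
$\frac{227422}{35375} + \frac{q{\left(-119 \right)}}{-292337} = \frac{227422}{35375} + \frac{\left(-4\right) \left(-119\right)}{-292337} = 227422 \cdot \frac{1}{35375} + 476 \left(- \frac{1}{292337}\right) = \frac{227422}{35375} - \frac{476}{292337} = \frac{66467026714}{10341421375}$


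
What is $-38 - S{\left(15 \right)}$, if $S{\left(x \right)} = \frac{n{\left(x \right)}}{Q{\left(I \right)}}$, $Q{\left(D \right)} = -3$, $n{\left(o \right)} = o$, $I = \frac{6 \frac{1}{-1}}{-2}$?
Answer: $-33$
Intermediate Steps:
$I = 3$ ($I = 6 \left(-1\right) \left(- \frac{1}{2}\right) = \left(-6\right) \left(- \frac{1}{2}\right) = 3$)
$S{\left(x \right)} = - \frac{x}{3}$ ($S{\left(x \right)} = \frac{x}{-3} = x \left(- \frac{1}{3}\right) = - \frac{x}{3}$)
$-38 - S{\left(15 \right)} = -38 - \left(- \frac{1}{3}\right) 15 = -38 - -5 = -38 + 5 = -33$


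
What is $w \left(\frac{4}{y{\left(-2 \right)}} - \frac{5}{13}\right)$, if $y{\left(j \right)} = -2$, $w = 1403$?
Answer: $- \frac{43493}{13} \approx -3345.6$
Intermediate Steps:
$w \left(\frac{4}{y{\left(-2 \right)}} - \frac{5}{13}\right) = 1403 \left(\frac{4}{-2} - \frac{5}{13}\right) = 1403 \left(4 \left(- \frac{1}{2}\right) - \frac{5}{13}\right) = 1403 \left(-2 - \frac{5}{13}\right) = 1403 \left(- \frac{31}{13}\right) = - \frac{43493}{13}$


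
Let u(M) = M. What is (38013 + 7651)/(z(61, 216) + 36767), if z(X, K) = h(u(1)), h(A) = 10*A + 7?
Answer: 2854/2299 ≈ 1.2414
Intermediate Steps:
h(A) = 7 + 10*A
z(X, K) = 17 (z(X, K) = 7 + 10*1 = 7 + 10 = 17)
(38013 + 7651)/(z(61, 216) + 36767) = (38013 + 7651)/(17 + 36767) = 45664/36784 = 45664*(1/36784) = 2854/2299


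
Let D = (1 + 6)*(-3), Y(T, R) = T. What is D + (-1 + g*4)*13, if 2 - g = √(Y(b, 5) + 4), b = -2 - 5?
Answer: 70 - 52*I*√3 ≈ 70.0 - 90.067*I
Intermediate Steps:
b = -7
g = 2 - I*√3 (g = 2 - √(-7 + 4) = 2 - √(-3) = 2 - I*√3 ≈ 2.0 - 1.732*I)
D = -21 (D = 7*(-3) = -21)
D + (-1 + g*4)*13 = -21 + (-1 + (2 - I*√3)*4)*13 = -21 + (-1 + (8 - 4*I*√3))*13 = -21 + (7 - 4*I*√3)*13 = -21 + (91 - 52*I*√3) = 70 - 52*I*√3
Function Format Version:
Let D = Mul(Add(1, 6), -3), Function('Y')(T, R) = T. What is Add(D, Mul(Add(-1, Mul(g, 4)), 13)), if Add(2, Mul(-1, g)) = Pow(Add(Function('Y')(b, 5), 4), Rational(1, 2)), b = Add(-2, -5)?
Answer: Add(70, Mul(-52, I, Pow(3, Rational(1, 2)))) ≈ Add(70.000, Mul(-90.067, I))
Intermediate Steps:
b = -7
g = Add(2, Mul(-1, I, Pow(3, Rational(1, 2)))) (g = Add(2, Mul(-1, Pow(Add(-7, 4), Rational(1, 2)))) = Add(2, Mul(-1, Pow(-3, Rational(1, 2)))) = Add(2, Mul(-1, Mul(I, Pow(3, Rational(1, 2))))) = Add(2, Mul(-1, I, Pow(3, Rational(1, 2)))) ≈ Add(2.0000, Mul(-1.7320, I)))
D = -21 (D = Mul(7, -3) = -21)
Add(D, Mul(Add(-1, Mul(g, 4)), 13)) = Add(-21, Mul(Add(-1, Mul(Add(2, Mul(-1, I, Pow(3, Rational(1, 2)))), 4)), 13)) = Add(-21, Mul(Add(-1, Add(8, Mul(-4, I, Pow(3, Rational(1, 2))))), 13)) = Add(-21, Mul(Add(7, Mul(-4, I, Pow(3, Rational(1, 2)))), 13)) = Add(-21, Add(91, Mul(-52, I, Pow(3, Rational(1, 2))))) = Add(70, Mul(-52, I, Pow(3, Rational(1, 2))))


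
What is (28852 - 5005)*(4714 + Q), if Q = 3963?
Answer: 206920419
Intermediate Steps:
(28852 - 5005)*(4714 + Q) = (28852 - 5005)*(4714 + 3963) = 23847*8677 = 206920419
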